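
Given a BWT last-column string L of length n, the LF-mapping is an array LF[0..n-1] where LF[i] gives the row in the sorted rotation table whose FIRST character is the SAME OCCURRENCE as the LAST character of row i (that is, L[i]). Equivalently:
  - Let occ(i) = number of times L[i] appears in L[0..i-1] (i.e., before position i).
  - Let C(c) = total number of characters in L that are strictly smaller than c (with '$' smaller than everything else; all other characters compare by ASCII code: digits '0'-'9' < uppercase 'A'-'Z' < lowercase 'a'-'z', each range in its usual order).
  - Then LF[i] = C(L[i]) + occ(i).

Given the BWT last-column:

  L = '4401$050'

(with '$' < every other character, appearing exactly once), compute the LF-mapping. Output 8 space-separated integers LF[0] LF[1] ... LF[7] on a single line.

Answer: 5 6 1 4 0 2 7 3

Derivation:
Char counts: '$':1, '0':3, '1':1, '4':2, '5':1
C (first-col start): C('$')=0, C('0')=1, C('1')=4, C('4')=5, C('5')=7
L[0]='4': occ=0, LF[0]=C('4')+0=5+0=5
L[1]='4': occ=1, LF[1]=C('4')+1=5+1=6
L[2]='0': occ=0, LF[2]=C('0')+0=1+0=1
L[3]='1': occ=0, LF[3]=C('1')+0=4+0=4
L[4]='$': occ=0, LF[4]=C('$')+0=0+0=0
L[5]='0': occ=1, LF[5]=C('0')+1=1+1=2
L[6]='5': occ=0, LF[6]=C('5')+0=7+0=7
L[7]='0': occ=2, LF[7]=C('0')+2=1+2=3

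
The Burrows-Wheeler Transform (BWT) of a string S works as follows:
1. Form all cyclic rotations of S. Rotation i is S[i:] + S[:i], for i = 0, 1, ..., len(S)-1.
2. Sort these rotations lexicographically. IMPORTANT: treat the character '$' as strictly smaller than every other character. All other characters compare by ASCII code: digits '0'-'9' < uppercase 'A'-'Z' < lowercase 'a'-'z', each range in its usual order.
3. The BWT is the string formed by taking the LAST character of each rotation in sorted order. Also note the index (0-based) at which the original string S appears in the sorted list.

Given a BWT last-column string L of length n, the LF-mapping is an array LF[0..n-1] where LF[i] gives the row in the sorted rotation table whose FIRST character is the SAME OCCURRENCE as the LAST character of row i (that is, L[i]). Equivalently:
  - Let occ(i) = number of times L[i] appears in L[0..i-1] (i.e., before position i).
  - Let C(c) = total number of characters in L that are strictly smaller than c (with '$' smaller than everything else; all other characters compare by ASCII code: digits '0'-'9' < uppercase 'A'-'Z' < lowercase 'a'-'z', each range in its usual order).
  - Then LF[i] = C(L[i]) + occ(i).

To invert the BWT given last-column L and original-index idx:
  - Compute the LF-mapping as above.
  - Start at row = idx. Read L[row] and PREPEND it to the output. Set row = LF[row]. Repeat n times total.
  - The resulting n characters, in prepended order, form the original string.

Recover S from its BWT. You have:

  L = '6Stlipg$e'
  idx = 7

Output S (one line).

Answer: pigletS6$

Derivation:
LF mapping: 1 2 8 6 5 7 4 0 3
Walk LF starting at row 7, prepending L[row]:
  step 1: row=7, L[7]='$', prepend. Next row=LF[7]=0
  step 2: row=0, L[0]='6', prepend. Next row=LF[0]=1
  step 3: row=1, L[1]='S', prepend. Next row=LF[1]=2
  step 4: row=2, L[2]='t', prepend. Next row=LF[2]=8
  step 5: row=8, L[8]='e', prepend. Next row=LF[8]=3
  step 6: row=3, L[3]='l', prepend. Next row=LF[3]=6
  step 7: row=6, L[6]='g', prepend. Next row=LF[6]=4
  step 8: row=4, L[4]='i', prepend. Next row=LF[4]=5
  step 9: row=5, L[5]='p', prepend. Next row=LF[5]=7
Reversed output: pigletS6$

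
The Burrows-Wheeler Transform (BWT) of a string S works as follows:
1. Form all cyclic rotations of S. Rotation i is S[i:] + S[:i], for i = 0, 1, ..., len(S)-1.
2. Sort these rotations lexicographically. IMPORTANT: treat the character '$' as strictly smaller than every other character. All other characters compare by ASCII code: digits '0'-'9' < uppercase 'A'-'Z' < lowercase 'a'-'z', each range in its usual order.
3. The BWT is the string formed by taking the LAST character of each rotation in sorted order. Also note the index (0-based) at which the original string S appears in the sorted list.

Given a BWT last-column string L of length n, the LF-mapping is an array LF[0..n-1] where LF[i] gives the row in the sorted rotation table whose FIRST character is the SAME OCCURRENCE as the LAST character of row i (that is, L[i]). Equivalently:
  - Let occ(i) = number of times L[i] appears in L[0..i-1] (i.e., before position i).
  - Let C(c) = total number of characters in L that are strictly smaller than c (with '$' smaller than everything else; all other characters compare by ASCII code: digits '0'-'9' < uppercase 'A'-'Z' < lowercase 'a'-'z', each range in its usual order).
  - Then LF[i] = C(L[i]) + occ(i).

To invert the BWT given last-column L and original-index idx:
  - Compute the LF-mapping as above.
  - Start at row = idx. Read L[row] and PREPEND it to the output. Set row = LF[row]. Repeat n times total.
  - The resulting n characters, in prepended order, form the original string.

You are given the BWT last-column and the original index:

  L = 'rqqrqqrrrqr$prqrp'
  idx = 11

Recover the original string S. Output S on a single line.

Answer: rqqqprrrqrrqprqr$

Derivation:
LF mapping: 9 3 4 10 5 6 11 12 13 7 14 0 1 15 8 16 2
Walk LF starting at row 11, prepending L[row]:
  step 1: row=11, L[11]='$', prepend. Next row=LF[11]=0
  step 2: row=0, L[0]='r', prepend. Next row=LF[0]=9
  step 3: row=9, L[9]='q', prepend. Next row=LF[9]=7
  step 4: row=7, L[7]='r', prepend. Next row=LF[7]=12
  step 5: row=12, L[12]='p', prepend. Next row=LF[12]=1
  step 6: row=1, L[1]='q', prepend. Next row=LF[1]=3
  step 7: row=3, L[3]='r', prepend. Next row=LF[3]=10
  step 8: row=10, L[10]='r', prepend. Next row=LF[10]=14
  step 9: row=14, L[14]='q', prepend. Next row=LF[14]=8
  step 10: row=8, L[8]='r', prepend. Next row=LF[8]=13
  step 11: row=13, L[13]='r', prepend. Next row=LF[13]=15
  step 12: row=15, L[15]='r', prepend. Next row=LF[15]=16
  step 13: row=16, L[16]='p', prepend. Next row=LF[16]=2
  step 14: row=2, L[2]='q', prepend. Next row=LF[2]=4
  step 15: row=4, L[4]='q', prepend. Next row=LF[4]=5
  step 16: row=5, L[5]='q', prepend. Next row=LF[5]=6
  step 17: row=6, L[6]='r', prepend. Next row=LF[6]=11
Reversed output: rqqqprrrqrrqprqr$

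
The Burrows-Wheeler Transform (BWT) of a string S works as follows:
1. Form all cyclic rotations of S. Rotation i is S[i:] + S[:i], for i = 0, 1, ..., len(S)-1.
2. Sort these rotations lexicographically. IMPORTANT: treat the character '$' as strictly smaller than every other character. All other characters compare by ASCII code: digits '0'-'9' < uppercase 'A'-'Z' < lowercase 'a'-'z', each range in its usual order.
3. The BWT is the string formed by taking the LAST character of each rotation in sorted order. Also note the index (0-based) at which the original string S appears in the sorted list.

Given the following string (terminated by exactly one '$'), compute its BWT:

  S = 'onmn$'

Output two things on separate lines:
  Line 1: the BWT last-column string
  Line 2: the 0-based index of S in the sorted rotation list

Answer: nnmo$
4

Derivation:
All 5 rotations (rotation i = S[i:]+S[:i]):
  rot[0] = onmn$
  rot[1] = nmn$o
  rot[2] = mn$on
  rot[3] = n$onm
  rot[4] = $onmn
Sorted (with $ < everything):
  sorted[0] = $onmn  (last char: 'n')
  sorted[1] = mn$on  (last char: 'n')
  sorted[2] = n$onm  (last char: 'm')
  sorted[3] = nmn$o  (last char: 'o')
  sorted[4] = onmn$  (last char: '$')
Last column: nnmo$
Original string S is at sorted index 4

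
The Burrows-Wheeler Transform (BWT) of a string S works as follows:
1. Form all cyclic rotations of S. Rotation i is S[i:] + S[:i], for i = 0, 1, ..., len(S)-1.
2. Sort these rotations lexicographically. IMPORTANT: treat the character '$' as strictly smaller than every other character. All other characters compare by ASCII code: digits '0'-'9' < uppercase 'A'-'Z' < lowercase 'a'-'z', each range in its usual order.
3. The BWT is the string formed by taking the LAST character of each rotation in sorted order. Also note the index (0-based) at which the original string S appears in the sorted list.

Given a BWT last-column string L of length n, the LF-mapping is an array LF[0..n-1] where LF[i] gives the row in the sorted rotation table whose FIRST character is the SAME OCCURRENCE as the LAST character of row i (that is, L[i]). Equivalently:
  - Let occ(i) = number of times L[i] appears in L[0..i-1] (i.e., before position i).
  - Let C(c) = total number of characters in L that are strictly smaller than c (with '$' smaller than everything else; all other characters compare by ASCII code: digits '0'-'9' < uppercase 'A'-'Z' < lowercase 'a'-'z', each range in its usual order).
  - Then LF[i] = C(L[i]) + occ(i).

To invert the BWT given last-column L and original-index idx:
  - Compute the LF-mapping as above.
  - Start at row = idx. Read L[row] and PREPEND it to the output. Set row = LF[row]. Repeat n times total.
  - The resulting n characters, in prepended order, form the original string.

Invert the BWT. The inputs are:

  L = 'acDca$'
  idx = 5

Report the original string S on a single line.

LF mapping: 2 4 1 5 3 0
Walk LF starting at row 5, prepending L[row]:
  step 1: row=5, L[5]='$', prepend. Next row=LF[5]=0
  step 2: row=0, L[0]='a', prepend. Next row=LF[0]=2
  step 3: row=2, L[2]='D', prepend. Next row=LF[2]=1
  step 4: row=1, L[1]='c', prepend. Next row=LF[1]=4
  step 5: row=4, L[4]='a', prepend. Next row=LF[4]=3
  step 6: row=3, L[3]='c', prepend. Next row=LF[3]=5
Reversed output: cacDa$

Answer: cacDa$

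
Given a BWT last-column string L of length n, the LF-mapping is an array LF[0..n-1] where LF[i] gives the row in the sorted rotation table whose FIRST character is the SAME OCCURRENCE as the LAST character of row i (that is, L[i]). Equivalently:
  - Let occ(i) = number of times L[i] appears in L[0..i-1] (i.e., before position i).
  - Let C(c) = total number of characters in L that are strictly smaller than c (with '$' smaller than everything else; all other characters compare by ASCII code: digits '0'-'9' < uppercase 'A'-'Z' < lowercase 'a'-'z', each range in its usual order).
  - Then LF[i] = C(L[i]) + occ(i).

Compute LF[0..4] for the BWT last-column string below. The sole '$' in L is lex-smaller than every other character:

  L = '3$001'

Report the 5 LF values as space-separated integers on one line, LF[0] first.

Char counts: '$':1, '0':2, '1':1, '3':1
C (first-col start): C('$')=0, C('0')=1, C('1')=3, C('3')=4
L[0]='3': occ=0, LF[0]=C('3')+0=4+0=4
L[1]='$': occ=0, LF[1]=C('$')+0=0+0=0
L[2]='0': occ=0, LF[2]=C('0')+0=1+0=1
L[3]='0': occ=1, LF[3]=C('0')+1=1+1=2
L[4]='1': occ=0, LF[4]=C('1')+0=3+0=3

Answer: 4 0 1 2 3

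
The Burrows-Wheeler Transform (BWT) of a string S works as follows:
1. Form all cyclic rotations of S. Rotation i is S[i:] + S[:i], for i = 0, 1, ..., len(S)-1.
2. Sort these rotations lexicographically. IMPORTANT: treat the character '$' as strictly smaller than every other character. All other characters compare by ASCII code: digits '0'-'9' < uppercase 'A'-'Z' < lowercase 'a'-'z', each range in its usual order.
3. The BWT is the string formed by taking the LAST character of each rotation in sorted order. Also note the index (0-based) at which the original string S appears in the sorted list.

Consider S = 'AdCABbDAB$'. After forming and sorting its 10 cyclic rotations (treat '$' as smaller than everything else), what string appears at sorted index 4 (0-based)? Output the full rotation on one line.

Answer: B$AdCABbDA

Derivation:
All 10 rotations (rotation i = S[i:]+S[:i]):
  rot[0] = AdCABbDAB$
  rot[1] = dCABbDAB$A
  rot[2] = CABbDAB$Ad
  rot[3] = ABbDAB$AdC
  rot[4] = BbDAB$AdCA
  rot[5] = bDAB$AdCAB
  rot[6] = DAB$AdCABb
  rot[7] = AB$AdCABbD
  rot[8] = B$AdCABbDA
  rot[9] = $AdCABbDAB
Sorted (with $ < everything):
  sorted[0] = $AdCABbDAB
  sorted[1] = AB$AdCABbD
  sorted[2] = ABbDAB$AdC
  sorted[3] = AdCABbDAB$
  sorted[4] = B$AdCABbDA
  sorted[5] = BbDAB$AdCA
  sorted[6] = CABbDAB$Ad
  sorted[7] = DAB$AdCABb
  sorted[8] = bDAB$AdCAB
  sorted[9] = dCABbDAB$A
sorted[4] = B$AdCABbDA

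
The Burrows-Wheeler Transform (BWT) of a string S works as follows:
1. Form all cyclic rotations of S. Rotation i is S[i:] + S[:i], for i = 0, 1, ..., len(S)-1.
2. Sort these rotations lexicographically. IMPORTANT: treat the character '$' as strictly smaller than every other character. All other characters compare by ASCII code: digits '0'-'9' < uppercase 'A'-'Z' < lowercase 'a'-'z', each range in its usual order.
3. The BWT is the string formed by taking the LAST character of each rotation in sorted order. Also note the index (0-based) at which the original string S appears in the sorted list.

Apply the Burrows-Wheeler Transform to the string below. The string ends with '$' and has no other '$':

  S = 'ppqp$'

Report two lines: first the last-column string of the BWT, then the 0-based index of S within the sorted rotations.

All 5 rotations (rotation i = S[i:]+S[:i]):
  rot[0] = ppqp$
  rot[1] = pqp$p
  rot[2] = qp$pp
  rot[3] = p$ppq
  rot[4] = $ppqp
Sorted (with $ < everything):
  sorted[0] = $ppqp  (last char: 'p')
  sorted[1] = p$ppq  (last char: 'q')
  sorted[2] = ppqp$  (last char: '$')
  sorted[3] = pqp$p  (last char: 'p')
  sorted[4] = qp$pp  (last char: 'p')
Last column: pq$pp
Original string S is at sorted index 2

Answer: pq$pp
2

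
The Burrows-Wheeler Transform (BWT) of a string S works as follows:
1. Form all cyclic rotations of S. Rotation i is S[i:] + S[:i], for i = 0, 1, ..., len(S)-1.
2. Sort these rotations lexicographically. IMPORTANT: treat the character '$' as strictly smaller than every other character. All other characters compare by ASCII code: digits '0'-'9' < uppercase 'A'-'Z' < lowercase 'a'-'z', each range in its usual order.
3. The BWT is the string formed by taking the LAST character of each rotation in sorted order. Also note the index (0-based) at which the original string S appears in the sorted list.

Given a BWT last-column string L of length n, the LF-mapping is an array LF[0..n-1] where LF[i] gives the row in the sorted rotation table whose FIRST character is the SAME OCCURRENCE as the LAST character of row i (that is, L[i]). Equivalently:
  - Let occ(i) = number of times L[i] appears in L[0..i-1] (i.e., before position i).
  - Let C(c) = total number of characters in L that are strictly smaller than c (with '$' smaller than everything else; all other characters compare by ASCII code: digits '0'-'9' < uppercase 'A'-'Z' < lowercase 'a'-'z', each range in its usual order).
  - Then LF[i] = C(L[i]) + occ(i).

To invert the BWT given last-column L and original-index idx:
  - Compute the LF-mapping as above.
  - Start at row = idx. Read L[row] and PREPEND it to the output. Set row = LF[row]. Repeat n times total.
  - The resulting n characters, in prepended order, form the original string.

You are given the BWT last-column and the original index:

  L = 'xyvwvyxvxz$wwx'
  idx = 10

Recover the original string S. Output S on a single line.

Answer: xzxxwywyvvwvx$

Derivation:
LF mapping: 7 11 1 4 2 12 8 3 9 13 0 5 6 10
Walk LF starting at row 10, prepending L[row]:
  step 1: row=10, L[10]='$', prepend. Next row=LF[10]=0
  step 2: row=0, L[0]='x', prepend. Next row=LF[0]=7
  step 3: row=7, L[7]='v', prepend. Next row=LF[7]=3
  step 4: row=3, L[3]='w', prepend. Next row=LF[3]=4
  step 5: row=4, L[4]='v', prepend. Next row=LF[4]=2
  step 6: row=2, L[2]='v', prepend. Next row=LF[2]=1
  step 7: row=1, L[1]='y', prepend. Next row=LF[1]=11
  step 8: row=11, L[11]='w', prepend. Next row=LF[11]=5
  step 9: row=5, L[5]='y', prepend. Next row=LF[5]=12
  step 10: row=12, L[12]='w', prepend. Next row=LF[12]=6
  step 11: row=6, L[6]='x', prepend. Next row=LF[6]=8
  step 12: row=8, L[8]='x', prepend. Next row=LF[8]=9
  step 13: row=9, L[9]='z', prepend. Next row=LF[9]=13
  step 14: row=13, L[13]='x', prepend. Next row=LF[13]=10
Reversed output: xzxxwywyvvwvx$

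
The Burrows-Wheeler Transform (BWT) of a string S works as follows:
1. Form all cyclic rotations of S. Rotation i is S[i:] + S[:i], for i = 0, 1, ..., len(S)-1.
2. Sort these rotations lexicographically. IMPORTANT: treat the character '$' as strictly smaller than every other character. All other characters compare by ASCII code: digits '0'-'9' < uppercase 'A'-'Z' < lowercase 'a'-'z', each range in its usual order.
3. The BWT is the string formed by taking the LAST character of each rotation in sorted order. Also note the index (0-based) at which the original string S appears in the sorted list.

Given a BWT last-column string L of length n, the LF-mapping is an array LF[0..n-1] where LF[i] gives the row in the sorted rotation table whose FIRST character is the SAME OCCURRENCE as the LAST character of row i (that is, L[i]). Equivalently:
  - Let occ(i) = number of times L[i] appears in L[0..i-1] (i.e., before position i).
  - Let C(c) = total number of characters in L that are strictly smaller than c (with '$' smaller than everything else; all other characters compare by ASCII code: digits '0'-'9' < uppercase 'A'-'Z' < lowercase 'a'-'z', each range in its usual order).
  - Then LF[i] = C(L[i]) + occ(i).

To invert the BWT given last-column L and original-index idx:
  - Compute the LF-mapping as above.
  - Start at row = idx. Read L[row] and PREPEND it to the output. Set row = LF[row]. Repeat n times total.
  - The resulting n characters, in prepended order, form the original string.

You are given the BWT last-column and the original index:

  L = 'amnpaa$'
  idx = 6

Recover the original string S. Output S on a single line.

LF mapping: 1 4 5 6 2 3 0
Walk LF starting at row 6, prepending L[row]:
  step 1: row=6, L[6]='$', prepend. Next row=LF[6]=0
  step 2: row=0, L[0]='a', prepend. Next row=LF[0]=1
  step 3: row=1, L[1]='m', prepend. Next row=LF[1]=4
  step 4: row=4, L[4]='a', prepend. Next row=LF[4]=2
  step 5: row=2, L[2]='n', prepend. Next row=LF[2]=5
  step 6: row=5, L[5]='a', prepend. Next row=LF[5]=3
  step 7: row=3, L[3]='p', prepend. Next row=LF[3]=6
Reversed output: panama$

Answer: panama$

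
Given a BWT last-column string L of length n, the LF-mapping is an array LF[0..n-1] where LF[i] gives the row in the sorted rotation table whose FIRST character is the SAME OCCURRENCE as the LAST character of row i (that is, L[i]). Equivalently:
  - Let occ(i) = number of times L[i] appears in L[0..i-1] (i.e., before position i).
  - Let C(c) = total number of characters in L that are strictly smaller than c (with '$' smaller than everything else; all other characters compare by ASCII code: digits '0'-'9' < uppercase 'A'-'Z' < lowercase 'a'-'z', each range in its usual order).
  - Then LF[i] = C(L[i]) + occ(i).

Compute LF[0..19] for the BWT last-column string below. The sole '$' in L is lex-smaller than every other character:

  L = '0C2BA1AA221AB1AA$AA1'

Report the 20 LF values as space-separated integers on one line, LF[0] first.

Answer: 1 19 6 17 9 2 10 11 7 8 3 12 18 4 13 14 0 15 16 5

Derivation:
Char counts: '$':1, '0':1, '1':4, '2':3, 'A':8, 'B':2, 'C':1
C (first-col start): C('$')=0, C('0')=1, C('1')=2, C('2')=6, C('A')=9, C('B')=17, C('C')=19
L[0]='0': occ=0, LF[0]=C('0')+0=1+0=1
L[1]='C': occ=0, LF[1]=C('C')+0=19+0=19
L[2]='2': occ=0, LF[2]=C('2')+0=6+0=6
L[3]='B': occ=0, LF[3]=C('B')+0=17+0=17
L[4]='A': occ=0, LF[4]=C('A')+0=9+0=9
L[5]='1': occ=0, LF[5]=C('1')+0=2+0=2
L[6]='A': occ=1, LF[6]=C('A')+1=9+1=10
L[7]='A': occ=2, LF[7]=C('A')+2=9+2=11
L[8]='2': occ=1, LF[8]=C('2')+1=6+1=7
L[9]='2': occ=2, LF[9]=C('2')+2=6+2=8
L[10]='1': occ=1, LF[10]=C('1')+1=2+1=3
L[11]='A': occ=3, LF[11]=C('A')+3=9+3=12
L[12]='B': occ=1, LF[12]=C('B')+1=17+1=18
L[13]='1': occ=2, LF[13]=C('1')+2=2+2=4
L[14]='A': occ=4, LF[14]=C('A')+4=9+4=13
L[15]='A': occ=5, LF[15]=C('A')+5=9+5=14
L[16]='$': occ=0, LF[16]=C('$')+0=0+0=0
L[17]='A': occ=6, LF[17]=C('A')+6=9+6=15
L[18]='A': occ=7, LF[18]=C('A')+7=9+7=16
L[19]='1': occ=3, LF[19]=C('1')+3=2+3=5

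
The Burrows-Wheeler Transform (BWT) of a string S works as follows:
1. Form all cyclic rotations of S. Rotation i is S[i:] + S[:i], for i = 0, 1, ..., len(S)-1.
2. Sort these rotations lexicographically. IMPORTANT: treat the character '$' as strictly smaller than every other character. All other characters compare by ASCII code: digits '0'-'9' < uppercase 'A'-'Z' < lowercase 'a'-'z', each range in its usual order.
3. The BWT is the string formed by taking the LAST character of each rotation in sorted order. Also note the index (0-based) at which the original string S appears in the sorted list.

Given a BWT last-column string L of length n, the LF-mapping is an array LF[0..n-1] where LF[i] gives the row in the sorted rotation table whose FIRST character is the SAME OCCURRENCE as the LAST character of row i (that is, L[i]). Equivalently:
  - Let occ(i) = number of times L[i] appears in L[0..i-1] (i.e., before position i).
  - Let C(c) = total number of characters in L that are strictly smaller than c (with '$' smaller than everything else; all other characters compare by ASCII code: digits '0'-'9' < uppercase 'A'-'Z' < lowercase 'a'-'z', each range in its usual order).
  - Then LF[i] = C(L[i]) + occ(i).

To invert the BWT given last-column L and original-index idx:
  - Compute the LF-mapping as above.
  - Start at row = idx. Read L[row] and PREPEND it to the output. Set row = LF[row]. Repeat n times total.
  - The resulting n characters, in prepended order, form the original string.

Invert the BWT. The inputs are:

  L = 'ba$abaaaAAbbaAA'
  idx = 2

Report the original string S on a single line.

Answer: AaaaAaaAbabAbb$

Derivation:
LF mapping: 11 5 0 6 12 7 8 9 1 2 13 14 10 3 4
Walk LF starting at row 2, prepending L[row]:
  step 1: row=2, L[2]='$', prepend. Next row=LF[2]=0
  step 2: row=0, L[0]='b', prepend. Next row=LF[0]=11
  step 3: row=11, L[11]='b', prepend. Next row=LF[11]=14
  step 4: row=14, L[14]='A', prepend. Next row=LF[14]=4
  step 5: row=4, L[4]='b', prepend. Next row=LF[4]=12
  step 6: row=12, L[12]='a', prepend. Next row=LF[12]=10
  step 7: row=10, L[10]='b', prepend. Next row=LF[10]=13
  step 8: row=13, L[13]='A', prepend. Next row=LF[13]=3
  step 9: row=3, L[3]='a', prepend. Next row=LF[3]=6
  step 10: row=6, L[6]='a', prepend. Next row=LF[6]=8
  step 11: row=8, L[8]='A', prepend. Next row=LF[8]=1
  step 12: row=1, L[1]='a', prepend. Next row=LF[1]=5
  step 13: row=5, L[5]='a', prepend. Next row=LF[5]=7
  step 14: row=7, L[7]='a', prepend. Next row=LF[7]=9
  step 15: row=9, L[9]='A', prepend. Next row=LF[9]=2
Reversed output: AaaaAaaAbabAbb$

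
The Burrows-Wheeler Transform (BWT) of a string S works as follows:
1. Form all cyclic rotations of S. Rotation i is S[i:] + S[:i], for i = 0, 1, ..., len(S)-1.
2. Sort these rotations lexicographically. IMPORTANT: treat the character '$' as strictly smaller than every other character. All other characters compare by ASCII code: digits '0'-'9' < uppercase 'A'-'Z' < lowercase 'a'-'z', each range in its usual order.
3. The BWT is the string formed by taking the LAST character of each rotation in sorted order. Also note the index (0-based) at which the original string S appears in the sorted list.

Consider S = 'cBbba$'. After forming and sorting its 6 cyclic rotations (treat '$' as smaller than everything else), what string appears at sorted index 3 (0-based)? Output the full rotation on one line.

Answer: ba$cBb

Derivation:
All 6 rotations (rotation i = S[i:]+S[:i]):
  rot[0] = cBbba$
  rot[1] = Bbba$c
  rot[2] = bba$cB
  rot[3] = ba$cBb
  rot[4] = a$cBbb
  rot[5] = $cBbba
Sorted (with $ < everything):
  sorted[0] = $cBbba
  sorted[1] = Bbba$c
  sorted[2] = a$cBbb
  sorted[3] = ba$cBb
  sorted[4] = bba$cB
  sorted[5] = cBbba$
sorted[3] = ba$cBb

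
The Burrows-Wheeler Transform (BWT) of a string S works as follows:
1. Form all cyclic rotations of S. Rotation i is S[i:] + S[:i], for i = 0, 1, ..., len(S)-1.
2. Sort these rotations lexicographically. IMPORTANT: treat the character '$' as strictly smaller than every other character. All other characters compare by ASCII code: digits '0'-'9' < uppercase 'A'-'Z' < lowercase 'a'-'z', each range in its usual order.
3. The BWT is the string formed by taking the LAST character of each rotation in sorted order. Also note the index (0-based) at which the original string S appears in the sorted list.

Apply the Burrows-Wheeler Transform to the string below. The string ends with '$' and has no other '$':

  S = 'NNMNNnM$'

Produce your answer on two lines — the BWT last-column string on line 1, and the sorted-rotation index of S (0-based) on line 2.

Answer: MnNN$MNN
4

Derivation:
All 8 rotations (rotation i = S[i:]+S[:i]):
  rot[0] = NNMNNnM$
  rot[1] = NMNNnM$N
  rot[2] = MNNnM$NN
  rot[3] = NNnM$NNM
  rot[4] = NnM$NNMN
  rot[5] = nM$NNMNN
  rot[6] = M$NNMNNn
  rot[7] = $NNMNNnM
Sorted (with $ < everything):
  sorted[0] = $NNMNNnM  (last char: 'M')
  sorted[1] = M$NNMNNn  (last char: 'n')
  sorted[2] = MNNnM$NN  (last char: 'N')
  sorted[3] = NMNNnM$N  (last char: 'N')
  sorted[4] = NNMNNnM$  (last char: '$')
  sorted[5] = NNnM$NNM  (last char: 'M')
  sorted[6] = NnM$NNMN  (last char: 'N')
  sorted[7] = nM$NNMNN  (last char: 'N')
Last column: MnNN$MNN
Original string S is at sorted index 4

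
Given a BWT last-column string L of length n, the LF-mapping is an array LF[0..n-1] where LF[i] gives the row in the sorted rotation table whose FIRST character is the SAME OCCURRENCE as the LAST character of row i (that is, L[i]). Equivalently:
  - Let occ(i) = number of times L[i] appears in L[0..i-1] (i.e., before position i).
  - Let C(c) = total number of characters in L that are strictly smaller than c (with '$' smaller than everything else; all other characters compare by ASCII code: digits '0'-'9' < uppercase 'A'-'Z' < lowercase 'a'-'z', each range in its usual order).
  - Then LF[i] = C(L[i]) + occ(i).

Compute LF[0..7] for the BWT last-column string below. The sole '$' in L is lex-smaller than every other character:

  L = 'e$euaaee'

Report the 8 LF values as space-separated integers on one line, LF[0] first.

Char counts: '$':1, 'a':2, 'e':4, 'u':1
C (first-col start): C('$')=0, C('a')=1, C('e')=3, C('u')=7
L[0]='e': occ=0, LF[0]=C('e')+0=3+0=3
L[1]='$': occ=0, LF[1]=C('$')+0=0+0=0
L[2]='e': occ=1, LF[2]=C('e')+1=3+1=4
L[3]='u': occ=0, LF[3]=C('u')+0=7+0=7
L[4]='a': occ=0, LF[4]=C('a')+0=1+0=1
L[5]='a': occ=1, LF[5]=C('a')+1=1+1=2
L[6]='e': occ=2, LF[6]=C('e')+2=3+2=5
L[7]='e': occ=3, LF[7]=C('e')+3=3+3=6

Answer: 3 0 4 7 1 2 5 6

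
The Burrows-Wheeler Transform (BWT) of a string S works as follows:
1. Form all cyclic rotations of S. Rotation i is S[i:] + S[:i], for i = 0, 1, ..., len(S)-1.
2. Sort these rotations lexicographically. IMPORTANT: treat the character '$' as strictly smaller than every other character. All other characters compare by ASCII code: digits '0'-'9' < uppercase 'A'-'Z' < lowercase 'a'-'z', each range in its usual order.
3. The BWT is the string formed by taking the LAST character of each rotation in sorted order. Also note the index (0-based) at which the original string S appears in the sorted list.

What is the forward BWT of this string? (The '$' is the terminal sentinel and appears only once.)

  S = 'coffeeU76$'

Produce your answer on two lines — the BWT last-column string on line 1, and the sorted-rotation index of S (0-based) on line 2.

Answer: 67Ue$effoc
4

Derivation:
All 10 rotations (rotation i = S[i:]+S[:i]):
  rot[0] = coffeeU76$
  rot[1] = offeeU76$c
  rot[2] = ffeeU76$co
  rot[3] = feeU76$cof
  rot[4] = eeU76$coff
  rot[5] = eU76$coffe
  rot[6] = U76$coffee
  rot[7] = 76$coffeeU
  rot[8] = 6$coffeeU7
  rot[9] = $coffeeU76
Sorted (with $ < everything):
  sorted[0] = $coffeeU76  (last char: '6')
  sorted[1] = 6$coffeeU7  (last char: '7')
  sorted[2] = 76$coffeeU  (last char: 'U')
  sorted[3] = U76$coffee  (last char: 'e')
  sorted[4] = coffeeU76$  (last char: '$')
  sorted[5] = eU76$coffe  (last char: 'e')
  sorted[6] = eeU76$coff  (last char: 'f')
  sorted[7] = feeU76$cof  (last char: 'f')
  sorted[8] = ffeeU76$co  (last char: 'o')
  sorted[9] = offeeU76$c  (last char: 'c')
Last column: 67Ue$effoc
Original string S is at sorted index 4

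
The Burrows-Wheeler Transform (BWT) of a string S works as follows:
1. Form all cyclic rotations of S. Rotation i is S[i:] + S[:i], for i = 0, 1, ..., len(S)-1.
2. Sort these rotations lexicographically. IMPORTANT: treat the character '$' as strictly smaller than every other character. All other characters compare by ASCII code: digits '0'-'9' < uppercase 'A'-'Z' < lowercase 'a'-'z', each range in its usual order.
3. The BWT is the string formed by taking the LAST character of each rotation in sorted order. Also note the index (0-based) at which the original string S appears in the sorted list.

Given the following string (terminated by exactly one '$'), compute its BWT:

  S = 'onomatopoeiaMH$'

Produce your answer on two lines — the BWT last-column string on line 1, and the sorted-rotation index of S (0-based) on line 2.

All 15 rotations (rotation i = S[i:]+S[:i]):
  rot[0] = onomatopoeiaMH$
  rot[1] = nomatopoeiaMH$o
  rot[2] = omatopoeiaMH$on
  rot[3] = matopoeiaMH$ono
  rot[4] = atopoeiaMH$onom
  rot[5] = topoeiaMH$onoma
  rot[6] = opoeiaMH$onomat
  rot[7] = poeiaMH$onomato
  rot[8] = oeiaMH$onomatop
  rot[9] = eiaMH$onomatopo
  rot[10] = iaMH$onomatopoe
  rot[11] = aMH$onomatopoei
  rot[12] = MH$onomatopoeia
  rot[13] = H$onomatopoeiaM
  rot[14] = $onomatopoeiaMH
Sorted (with $ < everything):
  sorted[0] = $onomatopoeiaMH  (last char: 'H')
  sorted[1] = H$onomatopoeiaM  (last char: 'M')
  sorted[2] = MH$onomatopoeia  (last char: 'a')
  sorted[3] = aMH$onomatopoei  (last char: 'i')
  sorted[4] = atopoeiaMH$onom  (last char: 'm')
  sorted[5] = eiaMH$onomatopo  (last char: 'o')
  sorted[6] = iaMH$onomatopoe  (last char: 'e')
  sorted[7] = matopoeiaMH$ono  (last char: 'o')
  sorted[8] = nomatopoeiaMH$o  (last char: 'o')
  sorted[9] = oeiaMH$onomatop  (last char: 'p')
  sorted[10] = omatopoeiaMH$on  (last char: 'n')
  sorted[11] = onomatopoeiaMH$  (last char: '$')
  sorted[12] = opoeiaMH$onomat  (last char: 't')
  sorted[13] = poeiaMH$onomato  (last char: 'o')
  sorted[14] = topoeiaMH$onoma  (last char: 'a')
Last column: HMaimoeoopn$toa
Original string S is at sorted index 11

Answer: HMaimoeoopn$toa
11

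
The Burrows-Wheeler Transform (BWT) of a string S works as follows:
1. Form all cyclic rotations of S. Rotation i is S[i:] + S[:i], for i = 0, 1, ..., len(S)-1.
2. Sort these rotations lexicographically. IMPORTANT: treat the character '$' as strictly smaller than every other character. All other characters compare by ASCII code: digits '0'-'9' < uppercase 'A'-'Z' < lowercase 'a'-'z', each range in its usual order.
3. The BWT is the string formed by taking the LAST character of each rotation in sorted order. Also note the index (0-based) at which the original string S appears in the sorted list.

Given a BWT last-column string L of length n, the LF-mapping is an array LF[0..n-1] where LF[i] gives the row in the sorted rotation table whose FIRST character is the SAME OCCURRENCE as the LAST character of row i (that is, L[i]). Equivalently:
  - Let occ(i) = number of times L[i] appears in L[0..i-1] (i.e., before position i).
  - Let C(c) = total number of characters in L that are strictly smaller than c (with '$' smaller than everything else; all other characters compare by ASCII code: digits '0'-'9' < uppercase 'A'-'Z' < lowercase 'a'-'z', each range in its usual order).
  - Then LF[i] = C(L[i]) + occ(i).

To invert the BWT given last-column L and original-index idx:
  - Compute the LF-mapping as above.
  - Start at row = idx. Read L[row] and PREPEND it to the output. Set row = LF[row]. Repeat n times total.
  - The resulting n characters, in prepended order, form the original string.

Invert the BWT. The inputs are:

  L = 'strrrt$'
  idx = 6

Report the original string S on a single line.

Answer: ttrrrs$

Derivation:
LF mapping: 4 5 1 2 3 6 0
Walk LF starting at row 6, prepending L[row]:
  step 1: row=6, L[6]='$', prepend. Next row=LF[6]=0
  step 2: row=0, L[0]='s', prepend. Next row=LF[0]=4
  step 3: row=4, L[4]='r', prepend. Next row=LF[4]=3
  step 4: row=3, L[3]='r', prepend. Next row=LF[3]=2
  step 5: row=2, L[2]='r', prepend. Next row=LF[2]=1
  step 6: row=1, L[1]='t', prepend. Next row=LF[1]=5
  step 7: row=5, L[5]='t', prepend. Next row=LF[5]=6
Reversed output: ttrrrs$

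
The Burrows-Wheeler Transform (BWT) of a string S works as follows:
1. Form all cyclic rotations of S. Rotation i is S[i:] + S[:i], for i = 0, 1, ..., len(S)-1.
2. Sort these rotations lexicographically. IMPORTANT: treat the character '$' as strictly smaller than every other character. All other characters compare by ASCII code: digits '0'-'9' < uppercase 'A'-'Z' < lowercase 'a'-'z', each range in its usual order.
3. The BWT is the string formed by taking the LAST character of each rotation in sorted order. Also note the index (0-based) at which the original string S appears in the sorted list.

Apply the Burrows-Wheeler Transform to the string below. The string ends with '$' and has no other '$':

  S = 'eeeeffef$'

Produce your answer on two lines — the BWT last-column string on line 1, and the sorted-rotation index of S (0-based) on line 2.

Answer: f$eefeefe
1

Derivation:
All 9 rotations (rotation i = S[i:]+S[:i]):
  rot[0] = eeeeffef$
  rot[1] = eeeffef$e
  rot[2] = eeffef$ee
  rot[3] = effef$eee
  rot[4] = ffef$eeee
  rot[5] = fef$eeeef
  rot[6] = ef$eeeeff
  rot[7] = f$eeeeffe
  rot[8] = $eeeeffef
Sorted (with $ < everything):
  sorted[0] = $eeeeffef  (last char: 'f')
  sorted[1] = eeeeffef$  (last char: '$')
  sorted[2] = eeeffef$e  (last char: 'e')
  sorted[3] = eeffef$ee  (last char: 'e')
  sorted[4] = ef$eeeeff  (last char: 'f')
  sorted[5] = effef$eee  (last char: 'e')
  sorted[6] = f$eeeeffe  (last char: 'e')
  sorted[7] = fef$eeeef  (last char: 'f')
  sorted[8] = ffef$eeee  (last char: 'e')
Last column: f$eefeefe
Original string S is at sorted index 1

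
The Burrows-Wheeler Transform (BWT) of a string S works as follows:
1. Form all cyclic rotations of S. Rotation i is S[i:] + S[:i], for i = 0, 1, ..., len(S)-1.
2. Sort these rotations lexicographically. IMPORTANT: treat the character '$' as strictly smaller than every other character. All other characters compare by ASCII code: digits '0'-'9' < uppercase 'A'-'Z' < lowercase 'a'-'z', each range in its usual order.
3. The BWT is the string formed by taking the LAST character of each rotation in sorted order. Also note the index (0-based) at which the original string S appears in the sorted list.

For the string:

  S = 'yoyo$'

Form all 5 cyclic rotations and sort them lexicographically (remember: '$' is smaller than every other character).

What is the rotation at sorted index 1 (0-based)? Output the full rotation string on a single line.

Answer: o$yoy

Derivation:
All 5 rotations (rotation i = S[i:]+S[:i]):
  rot[0] = yoyo$
  rot[1] = oyo$y
  rot[2] = yo$yo
  rot[3] = o$yoy
  rot[4] = $yoyo
Sorted (with $ < everything):
  sorted[0] = $yoyo
  sorted[1] = o$yoy
  sorted[2] = oyo$y
  sorted[3] = yo$yo
  sorted[4] = yoyo$
sorted[1] = o$yoy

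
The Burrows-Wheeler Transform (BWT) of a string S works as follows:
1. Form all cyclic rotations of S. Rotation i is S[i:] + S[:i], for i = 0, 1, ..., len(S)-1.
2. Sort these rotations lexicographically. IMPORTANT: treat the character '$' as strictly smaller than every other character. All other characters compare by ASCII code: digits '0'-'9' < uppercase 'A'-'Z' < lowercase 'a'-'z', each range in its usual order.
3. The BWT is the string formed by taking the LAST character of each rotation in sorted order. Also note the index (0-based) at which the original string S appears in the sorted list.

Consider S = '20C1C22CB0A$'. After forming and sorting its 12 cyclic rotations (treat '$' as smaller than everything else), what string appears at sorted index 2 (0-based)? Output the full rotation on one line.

All 12 rotations (rotation i = S[i:]+S[:i]):
  rot[0] = 20C1C22CB0A$
  rot[1] = 0C1C22CB0A$2
  rot[2] = C1C22CB0A$20
  rot[3] = 1C22CB0A$20C
  rot[4] = C22CB0A$20C1
  rot[5] = 22CB0A$20C1C
  rot[6] = 2CB0A$20C1C2
  rot[7] = CB0A$20C1C22
  rot[8] = B0A$20C1C22C
  rot[9] = 0A$20C1C22CB
  rot[10] = A$20C1C22CB0
  rot[11] = $20C1C22CB0A
Sorted (with $ < everything):
  sorted[0] = $20C1C22CB0A
  sorted[1] = 0A$20C1C22CB
  sorted[2] = 0C1C22CB0A$2
  sorted[3] = 1C22CB0A$20C
  sorted[4] = 20C1C22CB0A$
  sorted[5] = 22CB0A$20C1C
  sorted[6] = 2CB0A$20C1C2
  sorted[7] = A$20C1C22CB0
  sorted[8] = B0A$20C1C22C
  sorted[9] = C1C22CB0A$20
  sorted[10] = C22CB0A$20C1
  sorted[11] = CB0A$20C1C22
sorted[2] = 0C1C22CB0A$2

Answer: 0C1C22CB0A$2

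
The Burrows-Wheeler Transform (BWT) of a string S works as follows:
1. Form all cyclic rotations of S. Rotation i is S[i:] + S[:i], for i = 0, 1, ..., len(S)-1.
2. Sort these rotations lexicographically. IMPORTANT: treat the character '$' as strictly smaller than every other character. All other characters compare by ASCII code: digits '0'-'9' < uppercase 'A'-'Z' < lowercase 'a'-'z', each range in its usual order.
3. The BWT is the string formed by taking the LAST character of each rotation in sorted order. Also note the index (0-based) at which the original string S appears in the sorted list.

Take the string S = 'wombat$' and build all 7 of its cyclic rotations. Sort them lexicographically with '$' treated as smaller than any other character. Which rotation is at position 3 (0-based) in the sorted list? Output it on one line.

All 7 rotations (rotation i = S[i:]+S[:i]):
  rot[0] = wombat$
  rot[1] = ombat$w
  rot[2] = mbat$wo
  rot[3] = bat$wom
  rot[4] = at$womb
  rot[5] = t$womba
  rot[6] = $wombat
Sorted (with $ < everything):
  sorted[0] = $wombat
  sorted[1] = at$womb
  sorted[2] = bat$wom
  sorted[3] = mbat$wo
  sorted[4] = ombat$w
  sorted[5] = t$womba
  sorted[6] = wombat$
sorted[3] = mbat$wo

Answer: mbat$wo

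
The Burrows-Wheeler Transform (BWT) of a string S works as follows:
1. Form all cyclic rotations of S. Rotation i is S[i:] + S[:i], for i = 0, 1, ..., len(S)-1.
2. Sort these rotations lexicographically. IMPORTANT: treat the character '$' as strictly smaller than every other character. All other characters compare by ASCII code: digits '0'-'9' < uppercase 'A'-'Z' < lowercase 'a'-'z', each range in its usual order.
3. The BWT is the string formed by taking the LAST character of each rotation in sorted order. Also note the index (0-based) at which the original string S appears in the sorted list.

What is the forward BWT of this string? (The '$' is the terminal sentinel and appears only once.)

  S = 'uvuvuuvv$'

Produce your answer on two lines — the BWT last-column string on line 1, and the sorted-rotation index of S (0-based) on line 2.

All 9 rotations (rotation i = S[i:]+S[:i]):
  rot[0] = uvuvuuvv$
  rot[1] = vuvuuvv$u
  rot[2] = uvuuvv$uv
  rot[3] = vuuvv$uvu
  rot[4] = uuvv$uvuv
  rot[5] = uvv$uvuvu
  rot[6] = vv$uvuvuu
  rot[7] = v$uvuvuuv
  rot[8] = $uvuvuuvv
Sorted (with $ < everything):
  sorted[0] = $uvuvuuvv  (last char: 'v')
  sorted[1] = uuvv$uvuv  (last char: 'v')
  sorted[2] = uvuuvv$uv  (last char: 'v')
  sorted[3] = uvuvuuvv$  (last char: '$')
  sorted[4] = uvv$uvuvu  (last char: 'u')
  sorted[5] = v$uvuvuuv  (last char: 'v')
  sorted[6] = vuuvv$uvu  (last char: 'u')
  sorted[7] = vuvuuvv$u  (last char: 'u')
  sorted[8] = vv$uvuvuu  (last char: 'u')
Last column: vvv$uvuuu
Original string S is at sorted index 3

Answer: vvv$uvuuu
3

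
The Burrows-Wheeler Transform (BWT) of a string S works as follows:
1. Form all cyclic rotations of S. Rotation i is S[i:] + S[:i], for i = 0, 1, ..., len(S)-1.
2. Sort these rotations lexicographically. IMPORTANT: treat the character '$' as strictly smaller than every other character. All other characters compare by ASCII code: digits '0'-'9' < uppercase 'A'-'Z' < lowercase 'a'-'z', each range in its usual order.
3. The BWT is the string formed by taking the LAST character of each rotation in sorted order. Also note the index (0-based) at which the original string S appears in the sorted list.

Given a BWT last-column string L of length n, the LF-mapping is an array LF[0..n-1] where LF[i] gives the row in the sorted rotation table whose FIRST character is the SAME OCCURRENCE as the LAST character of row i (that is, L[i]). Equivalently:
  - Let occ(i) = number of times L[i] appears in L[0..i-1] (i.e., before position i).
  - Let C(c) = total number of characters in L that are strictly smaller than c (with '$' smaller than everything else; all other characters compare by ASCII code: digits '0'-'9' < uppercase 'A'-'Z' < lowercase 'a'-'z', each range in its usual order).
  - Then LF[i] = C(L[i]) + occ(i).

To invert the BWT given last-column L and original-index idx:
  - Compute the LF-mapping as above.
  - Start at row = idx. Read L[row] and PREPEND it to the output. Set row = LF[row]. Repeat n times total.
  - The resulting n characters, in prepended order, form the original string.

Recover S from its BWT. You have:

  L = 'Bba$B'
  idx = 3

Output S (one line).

LF mapping: 1 4 3 0 2
Walk LF starting at row 3, prepending L[row]:
  step 1: row=3, L[3]='$', prepend. Next row=LF[3]=0
  step 2: row=0, L[0]='B', prepend. Next row=LF[0]=1
  step 3: row=1, L[1]='b', prepend. Next row=LF[1]=4
  step 4: row=4, L[4]='B', prepend. Next row=LF[4]=2
  step 5: row=2, L[2]='a', prepend. Next row=LF[2]=3
Reversed output: aBbB$

Answer: aBbB$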